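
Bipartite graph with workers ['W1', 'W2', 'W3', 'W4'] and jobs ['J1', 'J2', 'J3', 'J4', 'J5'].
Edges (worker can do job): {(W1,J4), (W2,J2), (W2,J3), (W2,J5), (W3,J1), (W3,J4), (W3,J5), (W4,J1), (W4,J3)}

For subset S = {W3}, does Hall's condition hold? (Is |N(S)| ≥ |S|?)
Yes: |N(S)| = 3, |S| = 1

Subset S = {W3}
Neighbors N(S) = {J1, J4, J5}

|N(S)| = 3, |S| = 1
Hall's condition: |N(S)| ≥ |S| is satisfied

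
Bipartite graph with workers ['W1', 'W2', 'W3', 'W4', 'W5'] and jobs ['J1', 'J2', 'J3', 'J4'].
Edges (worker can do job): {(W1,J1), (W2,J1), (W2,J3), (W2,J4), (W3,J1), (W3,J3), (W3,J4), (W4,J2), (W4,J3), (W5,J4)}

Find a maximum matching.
Matching: {(W1,J1), (W2,J3), (W3,J4), (W4,J2)}

Maximum matching (size 4):
  W1 → J1
  W2 → J3
  W3 → J4
  W4 → J2

Each worker is assigned to at most one job, and each job to at most one worker.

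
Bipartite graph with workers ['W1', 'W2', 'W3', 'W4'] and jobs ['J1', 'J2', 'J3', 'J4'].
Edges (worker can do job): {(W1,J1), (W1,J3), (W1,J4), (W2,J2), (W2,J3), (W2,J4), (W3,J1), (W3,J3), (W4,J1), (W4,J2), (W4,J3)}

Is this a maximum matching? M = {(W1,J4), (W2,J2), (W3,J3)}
No, size 3 is not maximum

Proposed matching has size 3.
Maximum matching size for this graph: 4.

This is NOT maximum - can be improved to size 4.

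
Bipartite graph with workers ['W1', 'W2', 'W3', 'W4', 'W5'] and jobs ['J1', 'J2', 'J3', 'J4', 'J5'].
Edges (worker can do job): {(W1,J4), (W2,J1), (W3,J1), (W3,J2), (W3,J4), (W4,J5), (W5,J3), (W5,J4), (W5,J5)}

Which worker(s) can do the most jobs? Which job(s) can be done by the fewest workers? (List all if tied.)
Most versatile: W3, W5 (3 jobs); Least covered: J2, J3 (1 workers)

Worker degrees (jobs they can do): W1:1, W2:1, W3:3, W4:1, W5:3
Job degrees (workers who can do it): J1:2, J2:1, J3:1, J4:3, J5:2

Maximum worker degree is 3, achieved by: W3, W5
Minimum job degree is 1, achieved by: J2, J3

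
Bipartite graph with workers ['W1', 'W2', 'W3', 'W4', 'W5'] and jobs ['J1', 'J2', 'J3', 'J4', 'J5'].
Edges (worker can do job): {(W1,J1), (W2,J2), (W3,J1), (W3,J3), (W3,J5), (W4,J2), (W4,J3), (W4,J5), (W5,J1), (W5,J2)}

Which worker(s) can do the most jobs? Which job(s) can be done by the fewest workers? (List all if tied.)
Most versatile: W3, W4 (3 jobs); Least covered: J4 (0 workers)

Worker degrees (jobs they can do): W1:1, W2:1, W3:3, W4:3, W5:2
Job degrees (workers who can do it): J1:3, J2:3, J3:2, J4:0, J5:2

Maximum worker degree is 3, achieved by: W3, W4
Minimum job degree is 0, achieved by: J4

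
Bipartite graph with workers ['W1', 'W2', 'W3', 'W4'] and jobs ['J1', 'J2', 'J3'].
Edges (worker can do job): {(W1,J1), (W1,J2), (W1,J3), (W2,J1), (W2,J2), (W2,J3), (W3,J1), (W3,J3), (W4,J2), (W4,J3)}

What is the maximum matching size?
Maximum matching size = 3

Maximum matching: {(W1,J3), (W3,J1), (W4,J2)}
Size: 3

This assigns 3 workers to 3 distinct jobs.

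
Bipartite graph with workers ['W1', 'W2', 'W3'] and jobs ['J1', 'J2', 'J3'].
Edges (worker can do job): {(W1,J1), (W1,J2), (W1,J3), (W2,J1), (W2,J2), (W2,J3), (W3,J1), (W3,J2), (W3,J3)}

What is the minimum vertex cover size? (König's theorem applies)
Minimum vertex cover size = 3

By König's theorem: in bipartite graphs,
min vertex cover = max matching = 3

Maximum matching has size 3, so minimum vertex cover also has size 3.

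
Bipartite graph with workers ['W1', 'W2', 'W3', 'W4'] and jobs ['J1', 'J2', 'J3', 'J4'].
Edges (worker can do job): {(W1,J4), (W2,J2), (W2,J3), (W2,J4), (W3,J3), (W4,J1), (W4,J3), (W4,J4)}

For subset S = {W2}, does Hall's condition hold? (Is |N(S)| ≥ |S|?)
Yes: |N(S)| = 3, |S| = 1

Subset S = {W2}
Neighbors N(S) = {J2, J3, J4}

|N(S)| = 3, |S| = 1
Hall's condition: |N(S)| ≥ |S| is satisfied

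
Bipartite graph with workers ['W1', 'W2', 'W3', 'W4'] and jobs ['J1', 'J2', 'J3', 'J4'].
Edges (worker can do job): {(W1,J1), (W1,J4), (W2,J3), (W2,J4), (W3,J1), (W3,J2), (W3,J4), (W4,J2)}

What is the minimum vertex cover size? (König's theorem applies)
Minimum vertex cover size = 4

By König's theorem: in bipartite graphs,
min vertex cover = max matching = 4

Maximum matching has size 4, so minimum vertex cover also has size 4.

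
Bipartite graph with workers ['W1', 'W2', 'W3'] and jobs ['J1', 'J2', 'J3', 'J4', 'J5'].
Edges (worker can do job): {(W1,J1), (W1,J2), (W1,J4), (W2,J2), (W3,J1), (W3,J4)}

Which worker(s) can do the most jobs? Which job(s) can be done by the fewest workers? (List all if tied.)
Most versatile: W1 (3 jobs); Least covered: J3, J5 (0 workers)

Worker degrees (jobs they can do): W1:3, W2:1, W3:2
Job degrees (workers who can do it): J1:2, J2:2, J3:0, J4:2, J5:0

Maximum worker degree is 3, achieved by: W1
Minimum job degree is 0, achieved by: J3, J5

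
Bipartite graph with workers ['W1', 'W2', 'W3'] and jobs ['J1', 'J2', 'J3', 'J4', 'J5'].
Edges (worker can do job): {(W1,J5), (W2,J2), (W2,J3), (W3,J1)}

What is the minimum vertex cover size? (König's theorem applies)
Minimum vertex cover size = 3

By König's theorem: in bipartite graphs,
min vertex cover = max matching = 3

Maximum matching has size 3, so minimum vertex cover also has size 3.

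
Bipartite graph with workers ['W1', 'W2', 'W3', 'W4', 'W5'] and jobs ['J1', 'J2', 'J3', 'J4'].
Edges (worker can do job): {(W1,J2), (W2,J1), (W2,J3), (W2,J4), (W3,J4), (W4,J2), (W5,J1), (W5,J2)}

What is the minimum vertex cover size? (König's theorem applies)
Minimum vertex cover size = 4

By König's theorem: in bipartite graphs,
min vertex cover = max matching = 4

Maximum matching has size 4, so minimum vertex cover also has size 4.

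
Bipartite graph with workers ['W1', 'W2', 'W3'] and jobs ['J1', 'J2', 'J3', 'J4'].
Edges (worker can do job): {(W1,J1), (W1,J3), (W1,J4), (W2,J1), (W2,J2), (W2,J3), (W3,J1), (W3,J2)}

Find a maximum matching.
Matching: {(W1,J1), (W2,J3), (W3,J2)}

Maximum matching (size 3):
  W1 → J1
  W2 → J3
  W3 → J2

Each worker is assigned to at most one job, and each job to at most one worker.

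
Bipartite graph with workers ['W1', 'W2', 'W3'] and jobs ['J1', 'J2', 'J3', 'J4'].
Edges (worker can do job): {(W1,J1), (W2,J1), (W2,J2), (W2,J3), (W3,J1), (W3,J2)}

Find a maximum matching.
Matching: {(W1,J1), (W2,J3), (W3,J2)}

Maximum matching (size 3):
  W1 → J1
  W2 → J3
  W3 → J2

Each worker is assigned to at most one job, and each job to at most one worker.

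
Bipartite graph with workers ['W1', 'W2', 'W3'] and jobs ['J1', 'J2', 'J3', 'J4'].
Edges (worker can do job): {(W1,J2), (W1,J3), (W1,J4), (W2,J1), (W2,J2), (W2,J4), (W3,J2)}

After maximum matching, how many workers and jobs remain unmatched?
Unmatched: 0 workers, 1 jobs

Maximum matching size: 3
Workers: 3 total, 3 matched, 0 unmatched
Jobs: 4 total, 3 matched, 1 unmatched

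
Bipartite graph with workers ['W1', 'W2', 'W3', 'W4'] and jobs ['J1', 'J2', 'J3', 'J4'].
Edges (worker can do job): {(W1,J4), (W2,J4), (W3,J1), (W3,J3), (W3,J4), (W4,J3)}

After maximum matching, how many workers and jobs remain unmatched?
Unmatched: 1 workers, 1 jobs

Maximum matching size: 3
Workers: 4 total, 3 matched, 1 unmatched
Jobs: 4 total, 3 matched, 1 unmatched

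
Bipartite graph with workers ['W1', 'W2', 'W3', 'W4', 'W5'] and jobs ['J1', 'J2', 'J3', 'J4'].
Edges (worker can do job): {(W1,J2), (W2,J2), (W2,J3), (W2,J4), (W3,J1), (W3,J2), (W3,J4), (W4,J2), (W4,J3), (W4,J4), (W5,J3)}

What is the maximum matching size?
Maximum matching size = 4

Maximum matching: {(W2,J4), (W3,J1), (W4,J2), (W5,J3)}
Size: 4

This assigns 4 workers to 4 distinct jobs.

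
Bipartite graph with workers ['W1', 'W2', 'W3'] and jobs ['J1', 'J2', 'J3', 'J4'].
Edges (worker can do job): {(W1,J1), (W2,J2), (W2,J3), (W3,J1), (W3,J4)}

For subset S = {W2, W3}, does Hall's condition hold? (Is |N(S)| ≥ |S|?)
Yes: |N(S)| = 4, |S| = 2

Subset S = {W2, W3}
Neighbors N(S) = {J1, J2, J3, J4}

|N(S)| = 4, |S| = 2
Hall's condition: |N(S)| ≥ |S| is satisfied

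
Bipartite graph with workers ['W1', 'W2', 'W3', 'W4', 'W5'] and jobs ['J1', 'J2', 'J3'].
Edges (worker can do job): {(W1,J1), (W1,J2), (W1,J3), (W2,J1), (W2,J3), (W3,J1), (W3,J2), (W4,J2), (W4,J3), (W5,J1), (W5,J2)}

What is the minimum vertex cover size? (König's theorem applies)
Minimum vertex cover size = 3

By König's theorem: in bipartite graphs,
min vertex cover = max matching = 3

Maximum matching has size 3, so minimum vertex cover also has size 3.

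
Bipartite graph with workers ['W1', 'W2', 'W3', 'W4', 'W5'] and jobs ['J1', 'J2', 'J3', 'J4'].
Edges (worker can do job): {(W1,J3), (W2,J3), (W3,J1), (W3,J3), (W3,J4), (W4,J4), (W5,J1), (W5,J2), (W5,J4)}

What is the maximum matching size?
Maximum matching size = 4

Maximum matching: {(W1,J3), (W3,J1), (W4,J4), (W5,J2)}
Size: 4

This assigns 4 workers to 4 distinct jobs.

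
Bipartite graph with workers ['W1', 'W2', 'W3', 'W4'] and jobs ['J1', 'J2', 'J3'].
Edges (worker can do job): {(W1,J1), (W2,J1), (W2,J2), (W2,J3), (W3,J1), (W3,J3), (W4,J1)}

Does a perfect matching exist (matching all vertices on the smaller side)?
Yes, perfect matching exists (size 3)

Perfect matching: {(W2,J2), (W3,J3), (W4,J1)}
All 3 vertices on the smaller side are matched.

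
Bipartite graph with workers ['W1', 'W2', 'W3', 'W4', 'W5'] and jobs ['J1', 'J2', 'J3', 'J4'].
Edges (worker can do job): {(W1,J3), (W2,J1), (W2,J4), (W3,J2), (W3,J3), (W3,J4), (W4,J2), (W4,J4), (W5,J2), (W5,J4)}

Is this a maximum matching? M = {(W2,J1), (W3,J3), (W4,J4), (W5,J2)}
Yes, size 4 is maximum

Proposed matching has size 4.
Maximum matching size for this graph: 4.

This is a maximum matching.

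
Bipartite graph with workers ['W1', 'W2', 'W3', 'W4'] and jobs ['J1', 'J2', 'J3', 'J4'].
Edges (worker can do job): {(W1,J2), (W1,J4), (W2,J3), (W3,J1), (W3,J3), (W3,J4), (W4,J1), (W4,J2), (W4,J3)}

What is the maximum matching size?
Maximum matching size = 4

Maximum matching: {(W1,J4), (W2,J3), (W3,J1), (W4,J2)}
Size: 4

This assigns 4 workers to 4 distinct jobs.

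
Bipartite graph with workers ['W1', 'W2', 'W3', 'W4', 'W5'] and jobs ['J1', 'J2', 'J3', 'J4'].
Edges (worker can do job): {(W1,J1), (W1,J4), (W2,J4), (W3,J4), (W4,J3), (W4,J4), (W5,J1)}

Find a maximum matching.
Matching: {(W3,J4), (W4,J3), (W5,J1)}

Maximum matching (size 3):
  W3 → J4
  W4 → J3
  W5 → J1

Each worker is assigned to at most one job, and each job to at most one worker.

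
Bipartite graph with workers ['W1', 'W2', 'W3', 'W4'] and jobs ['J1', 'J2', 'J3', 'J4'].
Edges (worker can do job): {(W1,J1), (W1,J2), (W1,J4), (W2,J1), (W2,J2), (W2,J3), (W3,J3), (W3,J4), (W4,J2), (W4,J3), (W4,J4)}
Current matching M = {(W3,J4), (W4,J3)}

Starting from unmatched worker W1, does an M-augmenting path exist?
Yes: W1 → J2

An M-augmenting path alternates non-matching / matching edges, starting and ending at unmatched vertices.
Path: W1 → J2
(J2 is unmatched in M, so the path is augmenting.)
Flipping edges along this path would increase |M| from 2 to 3.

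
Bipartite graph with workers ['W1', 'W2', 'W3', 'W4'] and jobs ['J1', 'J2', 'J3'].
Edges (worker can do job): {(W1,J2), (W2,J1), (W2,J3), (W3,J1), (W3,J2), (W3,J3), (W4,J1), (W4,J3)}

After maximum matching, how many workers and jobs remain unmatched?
Unmatched: 1 workers, 0 jobs

Maximum matching size: 3
Workers: 4 total, 3 matched, 1 unmatched
Jobs: 3 total, 3 matched, 0 unmatched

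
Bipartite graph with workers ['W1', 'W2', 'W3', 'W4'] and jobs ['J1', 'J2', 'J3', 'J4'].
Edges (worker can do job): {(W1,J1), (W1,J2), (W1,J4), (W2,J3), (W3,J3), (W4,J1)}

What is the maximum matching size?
Maximum matching size = 3

Maximum matching: {(W1,J4), (W3,J3), (W4,J1)}
Size: 3

This assigns 3 workers to 3 distinct jobs.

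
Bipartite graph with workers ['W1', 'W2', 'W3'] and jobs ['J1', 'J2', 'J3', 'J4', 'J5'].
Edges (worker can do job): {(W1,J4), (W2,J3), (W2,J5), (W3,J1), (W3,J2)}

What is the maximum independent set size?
Maximum independent set = 5

By König's theorem:
- Min vertex cover = Max matching = 3
- Max independent set = Total vertices - Min vertex cover
- Max independent set = 8 - 3 = 5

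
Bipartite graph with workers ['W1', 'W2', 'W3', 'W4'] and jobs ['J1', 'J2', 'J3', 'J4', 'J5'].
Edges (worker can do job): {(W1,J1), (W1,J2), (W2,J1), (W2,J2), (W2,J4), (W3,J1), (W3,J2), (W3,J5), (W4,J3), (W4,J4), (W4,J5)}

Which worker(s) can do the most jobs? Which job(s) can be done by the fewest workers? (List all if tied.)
Most versatile: W2, W3, W4 (3 jobs); Least covered: J3 (1 workers)

Worker degrees (jobs they can do): W1:2, W2:3, W3:3, W4:3
Job degrees (workers who can do it): J1:3, J2:3, J3:1, J4:2, J5:2

Maximum worker degree is 3, achieved by: W2, W3, W4
Minimum job degree is 1, achieved by: J3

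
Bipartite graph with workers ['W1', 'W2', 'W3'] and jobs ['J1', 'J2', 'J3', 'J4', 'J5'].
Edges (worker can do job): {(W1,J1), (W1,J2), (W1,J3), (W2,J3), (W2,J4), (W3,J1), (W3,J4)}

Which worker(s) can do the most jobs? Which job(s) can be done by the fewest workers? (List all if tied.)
Most versatile: W1 (3 jobs); Least covered: J5 (0 workers)

Worker degrees (jobs they can do): W1:3, W2:2, W3:2
Job degrees (workers who can do it): J1:2, J2:1, J3:2, J4:2, J5:0

Maximum worker degree is 3, achieved by: W1
Minimum job degree is 0, achieved by: J5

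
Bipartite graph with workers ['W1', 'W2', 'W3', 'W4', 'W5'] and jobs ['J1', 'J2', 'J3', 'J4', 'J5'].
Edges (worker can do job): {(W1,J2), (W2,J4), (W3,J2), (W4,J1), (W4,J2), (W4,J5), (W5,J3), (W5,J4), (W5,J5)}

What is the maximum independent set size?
Maximum independent set = 6

By König's theorem:
- Min vertex cover = Max matching = 4
- Max independent set = Total vertices - Min vertex cover
- Max independent set = 10 - 4 = 6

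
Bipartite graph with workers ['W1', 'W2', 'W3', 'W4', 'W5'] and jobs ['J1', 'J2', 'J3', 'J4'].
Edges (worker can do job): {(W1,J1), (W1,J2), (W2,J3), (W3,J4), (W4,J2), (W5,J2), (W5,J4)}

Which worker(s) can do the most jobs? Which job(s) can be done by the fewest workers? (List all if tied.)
Most versatile: W1, W5 (2 jobs); Least covered: J1, J3 (1 workers)

Worker degrees (jobs they can do): W1:2, W2:1, W3:1, W4:1, W5:2
Job degrees (workers who can do it): J1:1, J2:3, J3:1, J4:2

Maximum worker degree is 2, achieved by: W1, W5
Minimum job degree is 1, achieved by: J1, J3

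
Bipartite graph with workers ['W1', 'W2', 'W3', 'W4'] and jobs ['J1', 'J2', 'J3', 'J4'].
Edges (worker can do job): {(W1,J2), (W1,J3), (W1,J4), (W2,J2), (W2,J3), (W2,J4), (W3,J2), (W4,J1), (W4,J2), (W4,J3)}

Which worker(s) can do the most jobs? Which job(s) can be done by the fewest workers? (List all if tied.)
Most versatile: W1, W2, W4 (3 jobs); Least covered: J1 (1 workers)

Worker degrees (jobs they can do): W1:3, W2:3, W3:1, W4:3
Job degrees (workers who can do it): J1:1, J2:4, J3:3, J4:2

Maximum worker degree is 3, achieved by: W1, W2, W4
Minimum job degree is 1, achieved by: J1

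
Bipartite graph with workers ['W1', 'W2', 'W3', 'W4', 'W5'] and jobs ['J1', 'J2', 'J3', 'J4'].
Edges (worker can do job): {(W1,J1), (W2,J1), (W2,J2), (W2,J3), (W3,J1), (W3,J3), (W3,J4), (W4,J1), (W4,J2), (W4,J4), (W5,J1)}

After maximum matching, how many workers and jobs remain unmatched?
Unmatched: 1 workers, 0 jobs

Maximum matching size: 4
Workers: 5 total, 4 matched, 1 unmatched
Jobs: 4 total, 4 matched, 0 unmatched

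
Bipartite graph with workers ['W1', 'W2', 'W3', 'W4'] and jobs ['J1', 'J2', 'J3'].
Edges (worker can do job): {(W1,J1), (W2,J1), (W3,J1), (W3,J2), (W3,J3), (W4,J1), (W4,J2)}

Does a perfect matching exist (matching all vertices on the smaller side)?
Yes, perfect matching exists (size 3)

Perfect matching: {(W1,J1), (W3,J3), (W4,J2)}
All 3 vertices on the smaller side are matched.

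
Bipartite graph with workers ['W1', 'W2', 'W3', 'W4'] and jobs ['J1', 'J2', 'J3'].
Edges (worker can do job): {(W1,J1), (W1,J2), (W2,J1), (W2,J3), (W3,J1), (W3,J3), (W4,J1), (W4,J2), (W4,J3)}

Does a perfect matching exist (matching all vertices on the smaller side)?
Yes, perfect matching exists (size 3)

Perfect matching: {(W2,J3), (W3,J1), (W4,J2)}
All 3 vertices on the smaller side are matched.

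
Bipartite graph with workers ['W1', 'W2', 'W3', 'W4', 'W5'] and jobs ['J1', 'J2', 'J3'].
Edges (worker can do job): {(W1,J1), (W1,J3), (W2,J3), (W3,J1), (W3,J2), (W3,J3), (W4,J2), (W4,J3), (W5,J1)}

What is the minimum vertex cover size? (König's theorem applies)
Minimum vertex cover size = 3

By König's theorem: in bipartite graphs,
min vertex cover = max matching = 3

Maximum matching has size 3, so minimum vertex cover also has size 3.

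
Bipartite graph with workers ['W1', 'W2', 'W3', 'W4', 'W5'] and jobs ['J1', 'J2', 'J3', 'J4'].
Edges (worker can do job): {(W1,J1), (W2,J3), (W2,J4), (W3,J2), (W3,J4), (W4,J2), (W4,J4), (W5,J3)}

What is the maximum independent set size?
Maximum independent set = 5

By König's theorem:
- Min vertex cover = Max matching = 4
- Max independent set = Total vertices - Min vertex cover
- Max independent set = 9 - 4 = 5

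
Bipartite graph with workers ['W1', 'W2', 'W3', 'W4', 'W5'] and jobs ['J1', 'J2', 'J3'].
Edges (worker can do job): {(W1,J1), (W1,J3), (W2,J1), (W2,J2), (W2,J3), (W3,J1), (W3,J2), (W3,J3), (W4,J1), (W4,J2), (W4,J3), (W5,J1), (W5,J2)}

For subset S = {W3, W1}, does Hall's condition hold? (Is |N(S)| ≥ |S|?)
Yes: |N(S)| = 3, |S| = 2

Subset S = {W3, W1}
Neighbors N(S) = {J1, J2, J3}

|N(S)| = 3, |S| = 2
Hall's condition: |N(S)| ≥ |S| is satisfied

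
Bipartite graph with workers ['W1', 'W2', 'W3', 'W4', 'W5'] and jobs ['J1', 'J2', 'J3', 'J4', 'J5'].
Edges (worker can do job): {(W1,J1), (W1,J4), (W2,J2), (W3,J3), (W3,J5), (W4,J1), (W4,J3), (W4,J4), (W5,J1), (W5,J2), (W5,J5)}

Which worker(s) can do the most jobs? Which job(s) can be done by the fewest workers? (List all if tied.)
Most versatile: W4, W5 (3 jobs); Least covered: J2, J3, J4, J5 (2 workers)

Worker degrees (jobs they can do): W1:2, W2:1, W3:2, W4:3, W5:3
Job degrees (workers who can do it): J1:3, J2:2, J3:2, J4:2, J5:2

Maximum worker degree is 3, achieved by: W4, W5
Minimum job degree is 2, achieved by: J2, J3, J4, J5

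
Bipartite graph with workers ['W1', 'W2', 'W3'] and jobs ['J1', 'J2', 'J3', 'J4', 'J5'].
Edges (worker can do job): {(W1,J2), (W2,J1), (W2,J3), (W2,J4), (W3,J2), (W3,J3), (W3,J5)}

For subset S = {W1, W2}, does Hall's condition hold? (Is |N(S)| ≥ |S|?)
Yes: |N(S)| = 4, |S| = 2

Subset S = {W1, W2}
Neighbors N(S) = {J1, J2, J3, J4}

|N(S)| = 4, |S| = 2
Hall's condition: |N(S)| ≥ |S| is satisfied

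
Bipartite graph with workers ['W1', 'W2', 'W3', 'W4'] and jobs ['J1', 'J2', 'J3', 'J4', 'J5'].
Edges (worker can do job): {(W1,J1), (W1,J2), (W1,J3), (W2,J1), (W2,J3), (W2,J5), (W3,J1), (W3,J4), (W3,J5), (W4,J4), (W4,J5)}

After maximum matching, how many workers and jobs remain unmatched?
Unmatched: 0 workers, 1 jobs

Maximum matching size: 4
Workers: 4 total, 4 matched, 0 unmatched
Jobs: 5 total, 4 matched, 1 unmatched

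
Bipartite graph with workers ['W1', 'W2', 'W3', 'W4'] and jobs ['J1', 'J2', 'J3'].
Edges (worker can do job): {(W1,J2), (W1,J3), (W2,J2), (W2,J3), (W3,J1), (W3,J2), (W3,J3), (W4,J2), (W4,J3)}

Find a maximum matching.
Matching: {(W1,J2), (W3,J1), (W4,J3)}

Maximum matching (size 3):
  W1 → J2
  W3 → J1
  W4 → J3

Each worker is assigned to at most one job, and each job to at most one worker.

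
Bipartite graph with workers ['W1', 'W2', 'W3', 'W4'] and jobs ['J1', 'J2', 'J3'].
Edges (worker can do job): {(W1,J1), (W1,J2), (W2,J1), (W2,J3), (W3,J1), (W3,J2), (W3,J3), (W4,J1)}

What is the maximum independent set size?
Maximum independent set = 4

By König's theorem:
- Min vertex cover = Max matching = 3
- Max independent set = Total vertices - Min vertex cover
- Max independent set = 7 - 3 = 4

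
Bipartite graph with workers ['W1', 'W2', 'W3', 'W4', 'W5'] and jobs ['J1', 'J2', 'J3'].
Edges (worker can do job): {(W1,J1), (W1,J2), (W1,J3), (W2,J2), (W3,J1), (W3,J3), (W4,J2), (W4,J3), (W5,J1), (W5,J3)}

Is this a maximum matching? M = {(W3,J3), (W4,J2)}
No, size 2 is not maximum

Proposed matching has size 2.
Maximum matching size for this graph: 3.

This is NOT maximum - can be improved to size 3.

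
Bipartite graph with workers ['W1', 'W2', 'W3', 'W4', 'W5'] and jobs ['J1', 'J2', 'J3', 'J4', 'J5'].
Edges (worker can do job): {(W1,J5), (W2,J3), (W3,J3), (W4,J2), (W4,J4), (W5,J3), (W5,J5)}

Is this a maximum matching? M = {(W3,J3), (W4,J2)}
No, size 2 is not maximum

Proposed matching has size 2.
Maximum matching size for this graph: 3.

This is NOT maximum - can be improved to size 3.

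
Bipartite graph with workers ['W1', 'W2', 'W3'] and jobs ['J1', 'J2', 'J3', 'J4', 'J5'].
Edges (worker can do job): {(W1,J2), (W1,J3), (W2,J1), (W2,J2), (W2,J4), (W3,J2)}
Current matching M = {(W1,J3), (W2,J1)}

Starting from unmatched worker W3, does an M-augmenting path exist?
Yes: W3 → J2

An M-augmenting path alternates non-matching / matching edges, starting and ending at unmatched vertices.
Path: W3 → J2
(J2 is unmatched in M, so the path is augmenting.)
Flipping edges along this path would increase |M| from 2 to 3.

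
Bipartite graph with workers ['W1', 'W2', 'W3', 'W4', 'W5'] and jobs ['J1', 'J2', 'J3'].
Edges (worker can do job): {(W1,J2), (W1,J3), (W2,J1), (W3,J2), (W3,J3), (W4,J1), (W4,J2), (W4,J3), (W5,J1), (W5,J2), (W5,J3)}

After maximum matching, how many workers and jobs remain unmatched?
Unmatched: 2 workers, 0 jobs

Maximum matching size: 3
Workers: 5 total, 3 matched, 2 unmatched
Jobs: 3 total, 3 matched, 0 unmatched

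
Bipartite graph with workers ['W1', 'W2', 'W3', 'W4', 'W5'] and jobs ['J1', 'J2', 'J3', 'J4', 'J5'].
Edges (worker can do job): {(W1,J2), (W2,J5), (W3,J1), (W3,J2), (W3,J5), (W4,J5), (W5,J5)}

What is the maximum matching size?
Maximum matching size = 3

Maximum matching: {(W1,J2), (W3,J1), (W5,J5)}
Size: 3

This assigns 3 workers to 3 distinct jobs.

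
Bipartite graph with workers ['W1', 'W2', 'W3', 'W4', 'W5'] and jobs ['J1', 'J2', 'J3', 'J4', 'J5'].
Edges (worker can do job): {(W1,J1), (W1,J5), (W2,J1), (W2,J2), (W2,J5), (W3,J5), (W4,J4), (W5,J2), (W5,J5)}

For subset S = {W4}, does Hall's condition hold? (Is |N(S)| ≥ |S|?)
Yes: |N(S)| = 1, |S| = 1

Subset S = {W4}
Neighbors N(S) = {J4}

|N(S)| = 1, |S| = 1
Hall's condition: |N(S)| ≥ |S| is satisfied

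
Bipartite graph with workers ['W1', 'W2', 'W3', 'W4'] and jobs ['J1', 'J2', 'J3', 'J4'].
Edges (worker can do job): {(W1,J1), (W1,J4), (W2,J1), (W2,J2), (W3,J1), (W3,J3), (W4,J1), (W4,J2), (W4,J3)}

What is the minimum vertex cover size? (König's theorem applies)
Minimum vertex cover size = 4

By König's theorem: in bipartite graphs,
min vertex cover = max matching = 4

Maximum matching has size 4, so minimum vertex cover also has size 4.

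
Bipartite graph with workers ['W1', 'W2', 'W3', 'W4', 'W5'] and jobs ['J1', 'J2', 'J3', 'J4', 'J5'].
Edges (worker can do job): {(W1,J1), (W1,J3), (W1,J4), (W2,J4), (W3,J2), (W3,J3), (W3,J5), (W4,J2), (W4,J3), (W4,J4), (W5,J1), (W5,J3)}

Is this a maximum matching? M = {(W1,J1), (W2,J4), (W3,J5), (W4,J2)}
No, size 4 is not maximum

Proposed matching has size 4.
Maximum matching size for this graph: 5.

This is NOT maximum - can be improved to size 5.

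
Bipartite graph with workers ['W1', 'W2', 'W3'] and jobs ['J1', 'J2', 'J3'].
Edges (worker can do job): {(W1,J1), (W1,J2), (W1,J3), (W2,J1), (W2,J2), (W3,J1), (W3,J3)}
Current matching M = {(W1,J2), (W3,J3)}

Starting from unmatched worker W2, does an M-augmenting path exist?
Yes: W2 → J1

An M-augmenting path alternates non-matching / matching edges, starting and ending at unmatched vertices.
Path: W2 → J1
(J1 is unmatched in M, so the path is augmenting.)
Flipping edges along this path would increase |M| from 2 to 3.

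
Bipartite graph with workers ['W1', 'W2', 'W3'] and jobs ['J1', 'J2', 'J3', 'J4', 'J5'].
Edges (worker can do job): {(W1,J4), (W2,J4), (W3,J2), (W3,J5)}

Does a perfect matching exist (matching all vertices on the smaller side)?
No, maximum matching has size 2 < 3

Maximum matching has size 2, need 3 for perfect matching.
Unmatched workers: ['W2']
Unmatched jobs: ['J3', 'J5', 'J1']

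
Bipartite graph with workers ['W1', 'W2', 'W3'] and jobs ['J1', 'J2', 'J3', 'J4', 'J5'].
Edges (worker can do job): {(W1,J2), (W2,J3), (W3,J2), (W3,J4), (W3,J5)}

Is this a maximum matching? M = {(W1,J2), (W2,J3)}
No, size 2 is not maximum

Proposed matching has size 2.
Maximum matching size for this graph: 3.

This is NOT maximum - can be improved to size 3.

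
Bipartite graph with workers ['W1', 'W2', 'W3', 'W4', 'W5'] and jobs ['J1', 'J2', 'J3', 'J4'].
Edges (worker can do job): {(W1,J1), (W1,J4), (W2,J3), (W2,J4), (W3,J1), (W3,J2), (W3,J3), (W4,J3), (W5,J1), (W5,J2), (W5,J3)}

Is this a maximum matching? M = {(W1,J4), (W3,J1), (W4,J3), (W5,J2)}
Yes, size 4 is maximum

Proposed matching has size 4.
Maximum matching size for this graph: 4.

This is a maximum matching.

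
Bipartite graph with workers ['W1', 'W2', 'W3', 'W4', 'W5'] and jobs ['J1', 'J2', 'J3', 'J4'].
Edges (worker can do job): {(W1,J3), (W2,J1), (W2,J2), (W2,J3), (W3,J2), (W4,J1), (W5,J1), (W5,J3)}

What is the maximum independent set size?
Maximum independent set = 6

By König's theorem:
- Min vertex cover = Max matching = 3
- Max independent set = Total vertices - Min vertex cover
- Max independent set = 9 - 3 = 6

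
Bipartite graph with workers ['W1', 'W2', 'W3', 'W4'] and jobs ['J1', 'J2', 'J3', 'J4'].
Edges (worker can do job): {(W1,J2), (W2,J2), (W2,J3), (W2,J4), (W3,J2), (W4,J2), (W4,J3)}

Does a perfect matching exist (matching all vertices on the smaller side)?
No, maximum matching has size 3 < 4

Maximum matching has size 3, need 4 for perfect matching.
Unmatched workers: ['W1']
Unmatched jobs: ['J1']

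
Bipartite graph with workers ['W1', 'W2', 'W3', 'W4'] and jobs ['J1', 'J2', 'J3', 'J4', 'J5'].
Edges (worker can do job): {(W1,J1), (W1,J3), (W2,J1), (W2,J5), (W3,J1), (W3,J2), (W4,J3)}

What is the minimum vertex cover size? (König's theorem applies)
Minimum vertex cover size = 4

By König's theorem: in bipartite graphs,
min vertex cover = max matching = 4

Maximum matching has size 4, so minimum vertex cover also has size 4.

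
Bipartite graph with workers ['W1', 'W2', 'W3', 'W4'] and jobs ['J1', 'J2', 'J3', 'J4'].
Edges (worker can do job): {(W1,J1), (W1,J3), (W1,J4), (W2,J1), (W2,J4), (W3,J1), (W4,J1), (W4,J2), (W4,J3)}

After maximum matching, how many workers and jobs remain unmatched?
Unmatched: 0 workers, 0 jobs

Maximum matching size: 4
Workers: 4 total, 4 matched, 0 unmatched
Jobs: 4 total, 4 matched, 0 unmatched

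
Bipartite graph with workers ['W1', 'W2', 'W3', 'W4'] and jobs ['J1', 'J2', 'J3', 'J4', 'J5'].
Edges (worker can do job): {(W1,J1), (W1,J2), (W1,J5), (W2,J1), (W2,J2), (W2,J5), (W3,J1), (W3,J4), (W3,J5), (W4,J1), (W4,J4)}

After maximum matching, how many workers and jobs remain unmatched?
Unmatched: 0 workers, 1 jobs

Maximum matching size: 4
Workers: 4 total, 4 matched, 0 unmatched
Jobs: 5 total, 4 matched, 1 unmatched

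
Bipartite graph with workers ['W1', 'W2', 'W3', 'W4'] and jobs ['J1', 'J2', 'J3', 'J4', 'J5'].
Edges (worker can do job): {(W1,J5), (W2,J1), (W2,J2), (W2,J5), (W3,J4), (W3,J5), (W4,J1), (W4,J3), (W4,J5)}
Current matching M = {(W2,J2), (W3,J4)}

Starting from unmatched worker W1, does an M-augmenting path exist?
Yes: W1 → J5

An M-augmenting path alternates non-matching / matching edges, starting and ending at unmatched vertices.
Path: W1 → J5
(J5 is unmatched in M, so the path is augmenting.)
Flipping edges along this path would increase |M| from 2 to 3.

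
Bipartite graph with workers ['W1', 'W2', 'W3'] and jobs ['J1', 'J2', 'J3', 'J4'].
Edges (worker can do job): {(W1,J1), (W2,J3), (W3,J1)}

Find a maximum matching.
Matching: {(W2,J3), (W3,J1)}

Maximum matching (size 2):
  W2 → J3
  W3 → J1

Each worker is assigned to at most one job, and each job to at most one worker.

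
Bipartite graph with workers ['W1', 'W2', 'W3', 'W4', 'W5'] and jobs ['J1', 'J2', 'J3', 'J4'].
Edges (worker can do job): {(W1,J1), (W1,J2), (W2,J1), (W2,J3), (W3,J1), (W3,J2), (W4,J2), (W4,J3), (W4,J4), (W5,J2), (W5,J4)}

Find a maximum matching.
Matching: {(W1,J1), (W3,J2), (W4,J3), (W5,J4)}

Maximum matching (size 4):
  W1 → J1
  W3 → J2
  W4 → J3
  W5 → J4

Each worker is assigned to at most one job, and each job to at most one worker.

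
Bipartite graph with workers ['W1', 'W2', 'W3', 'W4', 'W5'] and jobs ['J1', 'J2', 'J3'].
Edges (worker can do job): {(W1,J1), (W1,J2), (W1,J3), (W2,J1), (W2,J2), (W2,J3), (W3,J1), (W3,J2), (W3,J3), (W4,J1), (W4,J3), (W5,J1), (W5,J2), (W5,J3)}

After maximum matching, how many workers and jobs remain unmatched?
Unmatched: 2 workers, 0 jobs

Maximum matching size: 3
Workers: 5 total, 3 matched, 2 unmatched
Jobs: 3 total, 3 matched, 0 unmatched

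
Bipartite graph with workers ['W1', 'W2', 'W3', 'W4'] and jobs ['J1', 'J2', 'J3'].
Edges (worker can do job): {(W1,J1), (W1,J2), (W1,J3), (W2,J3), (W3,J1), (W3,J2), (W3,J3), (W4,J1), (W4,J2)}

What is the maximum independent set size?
Maximum independent set = 4

By König's theorem:
- Min vertex cover = Max matching = 3
- Max independent set = Total vertices - Min vertex cover
- Max independent set = 7 - 3 = 4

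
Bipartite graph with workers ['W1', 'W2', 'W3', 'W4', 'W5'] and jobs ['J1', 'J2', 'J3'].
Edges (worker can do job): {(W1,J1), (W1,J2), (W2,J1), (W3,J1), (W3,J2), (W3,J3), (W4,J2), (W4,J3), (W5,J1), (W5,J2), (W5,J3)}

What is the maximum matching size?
Maximum matching size = 3

Maximum matching: {(W1,J1), (W3,J3), (W5,J2)}
Size: 3

This assigns 3 workers to 3 distinct jobs.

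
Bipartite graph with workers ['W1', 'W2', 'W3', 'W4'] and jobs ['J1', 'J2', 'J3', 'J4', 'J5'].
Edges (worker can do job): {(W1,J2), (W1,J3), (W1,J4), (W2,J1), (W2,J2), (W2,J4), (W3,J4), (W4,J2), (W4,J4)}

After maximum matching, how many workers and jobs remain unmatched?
Unmatched: 0 workers, 1 jobs

Maximum matching size: 4
Workers: 4 total, 4 matched, 0 unmatched
Jobs: 5 total, 4 matched, 1 unmatched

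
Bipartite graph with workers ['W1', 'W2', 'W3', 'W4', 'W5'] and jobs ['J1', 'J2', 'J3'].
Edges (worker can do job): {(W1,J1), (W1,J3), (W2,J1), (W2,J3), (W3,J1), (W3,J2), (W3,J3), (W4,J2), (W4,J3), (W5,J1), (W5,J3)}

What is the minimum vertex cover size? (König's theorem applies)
Minimum vertex cover size = 3

By König's theorem: in bipartite graphs,
min vertex cover = max matching = 3

Maximum matching has size 3, so minimum vertex cover also has size 3.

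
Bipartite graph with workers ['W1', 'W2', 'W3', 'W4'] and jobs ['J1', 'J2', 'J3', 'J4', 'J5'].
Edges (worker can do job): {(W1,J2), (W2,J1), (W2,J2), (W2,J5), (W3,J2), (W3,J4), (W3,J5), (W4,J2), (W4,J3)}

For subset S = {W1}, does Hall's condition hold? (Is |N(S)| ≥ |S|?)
Yes: |N(S)| = 1, |S| = 1

Subset S = {W1}
Neighbors N(S) = {J2}

|N(S)| = 1, |S| = 1
Hall's condition: |N(S)| ≥ |S| is satisfied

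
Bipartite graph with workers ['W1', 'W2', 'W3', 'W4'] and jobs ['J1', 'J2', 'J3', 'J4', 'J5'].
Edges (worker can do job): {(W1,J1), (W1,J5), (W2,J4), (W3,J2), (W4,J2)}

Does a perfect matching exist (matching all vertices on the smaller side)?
No, maximum matching has size 3 < 4

Maximum matching has size 3, need 4 for perfect matching.
Unmatched workers: ['W3']
Unmatched jobs: ['J3', 'J1']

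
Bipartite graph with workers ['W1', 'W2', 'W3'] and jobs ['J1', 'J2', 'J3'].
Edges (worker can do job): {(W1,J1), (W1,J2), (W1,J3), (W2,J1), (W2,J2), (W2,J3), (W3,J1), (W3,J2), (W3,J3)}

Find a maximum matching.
Matching: {(W1,J1), (W2,J2), (W3,J3)}

Maximum matching (size 3):
  W1 → J1
  W2 → J2
  W3 → J3

Each worker is assigned to at most one job, and each job to at most one worker.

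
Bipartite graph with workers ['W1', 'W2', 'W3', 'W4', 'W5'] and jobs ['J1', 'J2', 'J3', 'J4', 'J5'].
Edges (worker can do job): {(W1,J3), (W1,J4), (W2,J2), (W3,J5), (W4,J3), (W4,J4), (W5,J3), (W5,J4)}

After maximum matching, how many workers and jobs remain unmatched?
Unmatched: 1 workers, 1 jobs

Maximum matching size: 4
Workers: 5 total, 4 matched, 1 unmatched
Jobs: 5 total, 4 matched, 1 unmatched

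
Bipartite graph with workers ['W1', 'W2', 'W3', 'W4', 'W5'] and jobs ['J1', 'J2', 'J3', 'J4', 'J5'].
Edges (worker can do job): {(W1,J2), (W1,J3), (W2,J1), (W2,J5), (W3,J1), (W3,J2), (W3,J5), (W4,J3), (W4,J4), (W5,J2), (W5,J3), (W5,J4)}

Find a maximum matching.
Matching: {(W1,J2), (W2,J5), (W3,J1), (W4,J3), (W5,J4)}

Maximum matching (size 5):
  W1 → J2
  W2 → J5
  W3 → J1
  W4 → J3
  W5 → J4

Each worker is assigned to at most one job, and each job to at most one worker.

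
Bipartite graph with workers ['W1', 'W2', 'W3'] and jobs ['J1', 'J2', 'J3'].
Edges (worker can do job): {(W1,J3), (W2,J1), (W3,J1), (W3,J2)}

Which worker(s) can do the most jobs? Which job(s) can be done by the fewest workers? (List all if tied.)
Most versatile: W3 (2 jobs); Least covered: J2, J3 (1 workers)

Worker degrees (jobs they can do): W1:1, W2:1, W3:2
Job degrees (workers who can do it): J1:2, J2:1, J3:1

Maximum worker degree is 2, achieved by: W3
Minimum job degree is 1, achieved by: J2, J3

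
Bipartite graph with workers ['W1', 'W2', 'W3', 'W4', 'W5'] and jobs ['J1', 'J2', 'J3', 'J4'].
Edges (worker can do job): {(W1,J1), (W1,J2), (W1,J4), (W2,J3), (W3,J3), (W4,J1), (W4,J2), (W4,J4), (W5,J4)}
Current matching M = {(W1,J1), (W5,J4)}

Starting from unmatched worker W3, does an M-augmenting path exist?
Yes: W3 → J3

An M-augmenting path alternates non-matching / matching edges, starting and ending at unmatched vertices.
Path: W3 → J3
(J3 is unmatched in M, so the path is augmenting.)
Flipping edges along this path would increase |M| from 2 to 3.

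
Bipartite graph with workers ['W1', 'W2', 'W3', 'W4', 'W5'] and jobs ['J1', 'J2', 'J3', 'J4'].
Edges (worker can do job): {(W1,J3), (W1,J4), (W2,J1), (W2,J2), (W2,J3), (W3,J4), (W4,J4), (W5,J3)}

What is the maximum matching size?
Maximum matching size = 3

Maximum matching: {(W2,J1), (W3,J4), (W5,J3)}
Size: 3

This assigns 3 workers to 3 distinct jobs.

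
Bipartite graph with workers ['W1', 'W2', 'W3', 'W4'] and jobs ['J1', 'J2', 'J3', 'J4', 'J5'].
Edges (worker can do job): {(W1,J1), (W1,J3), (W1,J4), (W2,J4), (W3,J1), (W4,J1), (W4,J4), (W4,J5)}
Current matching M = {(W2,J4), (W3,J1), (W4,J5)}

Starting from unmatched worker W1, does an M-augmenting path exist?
Yes: W1 → J3

An M-augmenting path alternates non-matching / matching edges, starting and ending at unmatched vertices.
Path: W1 → J3
(J3 is unmatched in M, so the path is augmenting.)
Flipping edges along this path would increase |M| from 3 to 4.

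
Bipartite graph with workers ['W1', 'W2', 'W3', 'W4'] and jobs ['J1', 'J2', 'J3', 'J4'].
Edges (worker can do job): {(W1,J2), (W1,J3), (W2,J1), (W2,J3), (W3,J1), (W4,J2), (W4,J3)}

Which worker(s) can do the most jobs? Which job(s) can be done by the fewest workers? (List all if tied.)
Most versatile: W1, W2, W4 (2 jobs); Least covered: J4 (0 workers)

Worker degrees (jobs they can do): W1:2, W2:2, W3:1, W4:2
Job degrees (workers who can do it): J1:2, J2:2, J3:3, J4:0

Maximum worker degree is 2, achieved by: W1, W2, W4
Minimum job degree is 0, achieved by: J4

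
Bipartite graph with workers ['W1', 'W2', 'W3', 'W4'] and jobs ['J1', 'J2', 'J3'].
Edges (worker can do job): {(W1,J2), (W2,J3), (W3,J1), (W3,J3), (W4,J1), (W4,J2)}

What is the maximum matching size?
Maximum matching size = 3

Maximum matching: {(W2,J3), (W3,J1), (W4,J2)}
Size: 3

This assigns 3 workers to 3 distinct jobs.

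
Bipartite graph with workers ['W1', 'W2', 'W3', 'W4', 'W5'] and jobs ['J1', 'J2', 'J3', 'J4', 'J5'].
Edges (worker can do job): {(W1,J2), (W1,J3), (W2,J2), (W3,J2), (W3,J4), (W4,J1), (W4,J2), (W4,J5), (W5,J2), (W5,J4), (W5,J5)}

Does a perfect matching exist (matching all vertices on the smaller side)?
Yes, perfect matching exists (size 5)

Perfect matching: {(W1,J3), (W2,J2), (W3,J4), (W4,J1), (W5,J5)}
All 5 vertices on the smaller side are matched.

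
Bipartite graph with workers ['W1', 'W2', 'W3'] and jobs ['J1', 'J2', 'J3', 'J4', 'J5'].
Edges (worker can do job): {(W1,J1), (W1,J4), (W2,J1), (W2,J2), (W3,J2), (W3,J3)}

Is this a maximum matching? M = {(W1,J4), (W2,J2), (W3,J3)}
Yes, size 3 is maximum

Proposed matching has size 3.
Maximum matching size for this graph: 3.

This is a maximum matching.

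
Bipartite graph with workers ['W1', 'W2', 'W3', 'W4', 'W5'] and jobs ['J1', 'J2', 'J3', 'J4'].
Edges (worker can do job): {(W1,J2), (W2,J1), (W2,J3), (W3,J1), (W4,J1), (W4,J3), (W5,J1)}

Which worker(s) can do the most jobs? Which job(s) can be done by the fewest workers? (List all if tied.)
Most versatile: W2, W4 (2 jobs); Least covered: J4 (0 workers)

Worker degrees (jobs they can do): W1:1, W2:2, W3:1, W4:2, W5:1
Job degrees (workers who can do it): J1:4, J2:1, J3:2, J4:0

Maximum worker degree is 2, achieved by: W2, W4
Minimum job degree is 0, achieved by: J4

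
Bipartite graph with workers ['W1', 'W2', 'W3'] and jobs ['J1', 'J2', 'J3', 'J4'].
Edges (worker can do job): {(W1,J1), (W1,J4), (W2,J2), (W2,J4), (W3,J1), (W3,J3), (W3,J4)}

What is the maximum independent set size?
Maximum independent set = 4

By König's theorem:
- Min vertex cover = Max matching = 3
- Max independent set = Total vertices - Min vertex cover
- Max independent set = 7 - 3 = 4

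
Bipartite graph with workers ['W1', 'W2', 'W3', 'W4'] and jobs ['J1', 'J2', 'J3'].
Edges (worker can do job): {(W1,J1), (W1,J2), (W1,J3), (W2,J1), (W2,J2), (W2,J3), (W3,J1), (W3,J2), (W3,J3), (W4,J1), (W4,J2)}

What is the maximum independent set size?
Maximum independent set = 4

By König's theorem:
- Min vertex cover = Max matching = 3
- Max independent set = Total vertices - Min vertex cover
- Max independent set = 7 - 3 = 4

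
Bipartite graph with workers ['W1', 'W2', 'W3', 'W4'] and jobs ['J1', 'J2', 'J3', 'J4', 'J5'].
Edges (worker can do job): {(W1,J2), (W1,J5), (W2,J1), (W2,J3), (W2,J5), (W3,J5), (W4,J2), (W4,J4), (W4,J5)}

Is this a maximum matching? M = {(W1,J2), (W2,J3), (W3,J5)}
No, size 3 is not maximum

Proposed matching has size 3.
Maximum matching size for this graph: 4.

This is NOT maximum - can be improved to size 4.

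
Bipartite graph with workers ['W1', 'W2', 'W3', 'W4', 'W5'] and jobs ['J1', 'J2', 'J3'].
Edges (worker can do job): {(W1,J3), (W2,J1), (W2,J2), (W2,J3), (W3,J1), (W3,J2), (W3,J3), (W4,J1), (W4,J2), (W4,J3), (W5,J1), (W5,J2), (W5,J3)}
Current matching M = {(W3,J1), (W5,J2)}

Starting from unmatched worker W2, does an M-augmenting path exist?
Yes: W2 → J3

An M-augmenting path alternates non-matching / matching edges, starting and ending at unmatched vertices.
Path: W2 → J3
(J3 is unmatched in M, so the path is augmenting.)
Flipping edges along this path would increase |M| from 2 to 3.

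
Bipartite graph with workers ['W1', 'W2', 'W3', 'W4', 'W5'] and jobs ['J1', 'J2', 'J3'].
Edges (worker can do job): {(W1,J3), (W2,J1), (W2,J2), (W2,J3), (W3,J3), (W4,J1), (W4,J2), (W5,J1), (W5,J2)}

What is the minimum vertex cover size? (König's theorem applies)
Minimum vertex cover size = 3

By König's theorem: in bipartite graphs,
min vertex cover = max matching = 3

Maximum matching has size 3, so minimum vertex cover also has size 3.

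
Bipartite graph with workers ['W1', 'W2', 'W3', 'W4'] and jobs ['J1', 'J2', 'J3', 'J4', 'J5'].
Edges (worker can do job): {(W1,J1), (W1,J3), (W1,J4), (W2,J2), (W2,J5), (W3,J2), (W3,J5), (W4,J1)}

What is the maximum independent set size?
Maximum independent set = 5

By König's theorem:
- Min vertex cover = Max matching = 4
- Max independent set = Total vertices - Min vertex cover
- Max independent set = 9 - 4 = 5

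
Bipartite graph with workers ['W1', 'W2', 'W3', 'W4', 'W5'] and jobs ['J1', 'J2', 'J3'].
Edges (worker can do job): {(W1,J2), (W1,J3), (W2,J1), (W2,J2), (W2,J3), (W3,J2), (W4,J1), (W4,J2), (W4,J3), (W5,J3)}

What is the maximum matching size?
Maximum matching size = 3

Maximum matching: {(W3,J2), (W4,J1), (W5,J3)}
Size: 3

This assigns 3 workers to 3 distinct jobs.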